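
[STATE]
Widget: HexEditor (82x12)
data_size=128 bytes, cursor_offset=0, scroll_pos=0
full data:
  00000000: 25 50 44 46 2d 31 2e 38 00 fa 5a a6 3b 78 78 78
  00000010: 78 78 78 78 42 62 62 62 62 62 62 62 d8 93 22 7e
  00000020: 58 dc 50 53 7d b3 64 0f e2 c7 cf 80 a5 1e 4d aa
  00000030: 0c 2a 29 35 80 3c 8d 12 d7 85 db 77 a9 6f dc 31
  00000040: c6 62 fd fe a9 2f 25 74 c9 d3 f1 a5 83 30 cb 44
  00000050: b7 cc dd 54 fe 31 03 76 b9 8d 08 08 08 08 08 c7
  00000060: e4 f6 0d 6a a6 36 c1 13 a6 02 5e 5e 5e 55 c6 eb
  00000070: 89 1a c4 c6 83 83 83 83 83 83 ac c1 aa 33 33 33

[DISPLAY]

00000000  25 50 44 46 2d 31 2e 38  00 fa 5a a6 3b 78 78 78  |%PDF-1.8..Z.;xxx|    
00000010  78 78 78 78 42 62 62 62  62 62 62 62 d8 93 22 7e  |xxxxBbbbbbbb.."~|    
00000020  58 dc 50 53 7d b3 64 0f  e2 c7 cf 80 a5 1e 4d aa  |X.PS}.d.......M.|    
00000030  0c 2a 29 35 80 3c 8d 12  d7 85 db 77 a9 6f dc 31  |.*)5.<.....w.o.1|    
00000040  c6 62 fd fe a9 2f 25 74  c9 d3 f1 a5 83 30 cb 44  |.b.../%t.....0.D|    
00000050  b7 cc dd 54 fe 31 03 76  b9 8d 08 08 08 08 08 c7  |...T.1.v........|    
00000060  e4 f6 0d 6a a6 36 c1 13  a6 02 5e 5e 5e 55 c6 eb  |...j.6....^^^U..|    
00000070  89 1a c4 c6 83 83 83 83  83 83 ac c1 aa 33 33 33  |.............333|    
                                                                                  
                                                                                  
                                                                                  
                                                                                  


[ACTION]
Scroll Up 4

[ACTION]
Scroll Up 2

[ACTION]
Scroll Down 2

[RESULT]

00000020  58 dc 50 53 7d b3 64 0f  e2 c7 cf 80 a5 1e 4d aa  |X.PS}.d.......M.|    
00000030  0c 2a 29 35 80 3c 8d 12  d7 85 db 77 a9 6f dc 31  |.*)5.<.....w.o.1|    
00000040  c6 62 fd fe a9 2f 25 74  c9 d3 f1 a5 83 30 cb 44  |.b.../%t.....0.D|    
00000050  b7 cc dd 54 fe 31 03 76  b9 8d 08 08 08 08 08 c7  |...T.1.v........|    
00000060  e4 f6 0d 6a a6 36 c1 13  a6 02 5e 5e 5e 55 c6 eb  |...j.6....^^^U..|    
00000070  89 1a c4 c6 83 83 83 83  83 83 ac c1 aa 33 33 33  |.............333|    
                                                                                  
                                                                                  
                                                                                  
                                                                                  
                                                                                  
                                                                                  


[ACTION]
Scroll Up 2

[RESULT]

00000000  25 50 44 46 2d 31 2e 38  00 fa 5a a6 3b 78 78 78  |%PDF-1.8..Z.;xxx|    
00000010  78 78 78 78 42 62 62 62  62 62 62 62 d8 93 22 7e  |xxxxBbbbbbbb.."~|    
00000020  58 dc 50 53 7d b3 64 0f  e2 c7 cf 80 a5 1e 4d aa  |X.PS}.d.......M.|    
00000030  0c 2a 29 35 80 3c 8d 12  d7 85 db 77 a9 6f dc 31  |.*)5.<.....w.o.1|    
00000040  c6 62 fd fe a9 2f 25 74  c9 d3 f1 a5 83 30 cb 44  |.b.../%t.....0.D|    
00000050  b7 cc dd 54 fe 31 03 76  b9 8d 08 08 08 08 08 c7  |...T.1.v........|    
00000060  e4 f6 0d 6a a6 36 c1 13  a6 02 5e 5e 5e 55 c6 eb  |...j.6....^^^U..|    
00000070  89 1a c4 c6 83 83 83 83  83 83 ac c1 aa 33 33 33  |.............333|    
                                                                                  
                                                                                  
                                                                                  
                                                                                  


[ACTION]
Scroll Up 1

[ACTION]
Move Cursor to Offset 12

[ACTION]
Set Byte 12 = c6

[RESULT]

00000000  25 50 44 46 2d 31 2e 38  00 fa 5a a6 C6 78 78 78  |%PDF-1.8..Z..xxx|    
00000010  78 78 78 78 42 62 62 62  62 62 62 62 d8 93 22 7e  |xxxxBbbbbbbb.."~|    
00000020  58 dc 50 53 7d b3 64 0f  e2 c7 cf 80 a5 1e 4d aa  |X.PS}.d.......M.|    
00000030  0c 2a 29 35 80 3c 8d 12  d7 85 db 77 a9 6f dc 31  |.*)5.<.....w.o.1|    
00000040  c6 62 fd fe a9 2f 25 74  c9 d3 f1 a5 83 30 cb 44  |.b.../%t.....0.D|    
00000050  b7 cc dd 54 fe 31 03 76  b9 8d 08 08 08 08 08 c7  |...T.1.v........|    
00000060  e4 f6 0d 6a a6 36 c1 13  a6 02 5e 5e 5e 55 c6 eb  |...j.6....^^^U..|    
00000070  89 1a c4 c6 83 83 83 83  83 83 ac c1 aa 33 33 33  |.............333|    
                                                                                  
                                                                                  
                                                                                  
                                                                                  


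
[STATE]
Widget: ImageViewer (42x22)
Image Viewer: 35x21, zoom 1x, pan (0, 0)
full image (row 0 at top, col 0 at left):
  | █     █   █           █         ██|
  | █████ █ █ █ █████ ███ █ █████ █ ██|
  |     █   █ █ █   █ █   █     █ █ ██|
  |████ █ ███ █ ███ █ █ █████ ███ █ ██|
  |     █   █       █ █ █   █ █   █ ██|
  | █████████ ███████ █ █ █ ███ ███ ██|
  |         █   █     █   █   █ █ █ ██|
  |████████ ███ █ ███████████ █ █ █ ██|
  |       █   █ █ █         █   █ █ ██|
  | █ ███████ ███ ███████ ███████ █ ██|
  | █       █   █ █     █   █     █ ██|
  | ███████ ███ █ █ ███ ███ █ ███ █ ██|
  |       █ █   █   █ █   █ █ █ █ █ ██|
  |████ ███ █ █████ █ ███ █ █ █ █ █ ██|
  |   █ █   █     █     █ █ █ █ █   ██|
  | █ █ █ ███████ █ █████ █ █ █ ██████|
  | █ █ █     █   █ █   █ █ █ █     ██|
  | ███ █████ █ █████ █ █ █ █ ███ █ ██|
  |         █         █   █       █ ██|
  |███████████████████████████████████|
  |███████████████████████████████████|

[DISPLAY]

 █     █   █           █         ██       
 █████ █ █ █ █████ ███ █ █████ █ ██       
     █   █ █ █   █ █   █     █ █ ██       
████ █ ███ █ ███ █ █ █████ ███ █ ██       
     █   █       █ █ █   █ █   █ ██       
 █████████ ███████ █ █ █ ███ ███ ██       
         █   █     █   █   █ █ █ ██       
████████ ███ █ ███████████ █ █ █ ██       
       █   █ █ █         █   █ █ ██       
 █ ███████ ███ ███████ ███████ █ ██       
 █       █   █ █     █   █     █ ██       
 ███████ ███ █ █ ███ ███ █ ███ █ ██       
       █ █   █   █ █   █ █ █ █ █ ██       
████ ███ █ █████ █ ███ █ █ █ █ █ ██       
   █ █   █     █     █ █ █ █ █   ██       
 █ █ █ ███████ █ █████ █ █ █ ██████       
 █ █ █     █   █ █   █ █ █ █     ██       
 ███ █████ █ █████ █ █ █ █ ███ █ ██       
         █         █   █       █ ██       
███████████████████████████████████       
███████████████████████████████████       
                                          


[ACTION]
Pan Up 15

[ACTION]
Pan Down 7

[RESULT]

████████ ███ █ ███████████ █ █ █ ██       
       █   █ █ █         █   █ █ ██       
 █ ███████ ███ ███████ ███████ █ ██       
 █       █   █ █     █   █     █ ██       
 ███████ ███ █ █ ███ ███ █ ███ █ ██       
       █ █   █   █ █   █ █ █ █ █ ██       
████ ███ █ █████ █ ███ █ █ █ █ █ ██       
   █ █   █     █     █ █ █ █ █   ██       
 █ █ █ ███████ █ █████ █ █ █ ██████       
 █ █ █     █   █ █   █ █ █ █     ██       
 ███ █████ █ █████ █ █ █ █ ███ █ ██       
         █         █   █       █ ██       
███████████████████████████████████       
███████████████████████████████████       
                                          
                                          
                                          
                                          
                                          
                                          
                                          
                                          


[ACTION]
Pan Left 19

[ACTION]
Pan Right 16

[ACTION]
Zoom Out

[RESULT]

██████████ █ █ █ ██                       
         █   █ █ ██                       
██████ ███████ █ ██                       
     █   █     █ ██                       
 ███ ███ █ ███ █ ██                       
 █ █   █ █ █ █ █ ██                       
 █ ███ █ █ █ █ █ ██                       
     █ █ █ █ █   ██                       
 █████ █ █ █ ██████                       
 █   █ █ █ █     ██                       
██ █ █ █ █ ███ █ ██                       
   █   █       █ ██                       
███████████████████                       
███████████████████                       
                                          
                                          
                                          
                                          
                                          
                                          
                                          
                                          


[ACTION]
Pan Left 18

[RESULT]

████████ ███ █ ███████████ █ █ █ ██       
       █   █ █ █         █   █ █ ██       
 █ ███████ ███ ███████ ███████ █ ██       
 █       █   █ █     █   █     █ ██       
 ███████ ███ █ █ ███ ███ █ ███ █ ██       
       █ █   █   █ █   █ █ █ █ █ ██       
████ ███ █ █████ █ ███ █ █ █ █ █ ██       
   █ █   █     █     █ █ █ █ █   ██       
 █ █ █ ███████ █ █████ █ █ █ ██████       
 █ █ █     █   █ █   █ █ █ █     ██       
 ███ █████ █ █████ █ █ █ █ ███ █ ██       
         █         █   █       █ ██       
███████████████████████████████████       
███████████████████████████████████       
                                          
                                          
                                          
                                          
                                          
                                          
                                          
                                          


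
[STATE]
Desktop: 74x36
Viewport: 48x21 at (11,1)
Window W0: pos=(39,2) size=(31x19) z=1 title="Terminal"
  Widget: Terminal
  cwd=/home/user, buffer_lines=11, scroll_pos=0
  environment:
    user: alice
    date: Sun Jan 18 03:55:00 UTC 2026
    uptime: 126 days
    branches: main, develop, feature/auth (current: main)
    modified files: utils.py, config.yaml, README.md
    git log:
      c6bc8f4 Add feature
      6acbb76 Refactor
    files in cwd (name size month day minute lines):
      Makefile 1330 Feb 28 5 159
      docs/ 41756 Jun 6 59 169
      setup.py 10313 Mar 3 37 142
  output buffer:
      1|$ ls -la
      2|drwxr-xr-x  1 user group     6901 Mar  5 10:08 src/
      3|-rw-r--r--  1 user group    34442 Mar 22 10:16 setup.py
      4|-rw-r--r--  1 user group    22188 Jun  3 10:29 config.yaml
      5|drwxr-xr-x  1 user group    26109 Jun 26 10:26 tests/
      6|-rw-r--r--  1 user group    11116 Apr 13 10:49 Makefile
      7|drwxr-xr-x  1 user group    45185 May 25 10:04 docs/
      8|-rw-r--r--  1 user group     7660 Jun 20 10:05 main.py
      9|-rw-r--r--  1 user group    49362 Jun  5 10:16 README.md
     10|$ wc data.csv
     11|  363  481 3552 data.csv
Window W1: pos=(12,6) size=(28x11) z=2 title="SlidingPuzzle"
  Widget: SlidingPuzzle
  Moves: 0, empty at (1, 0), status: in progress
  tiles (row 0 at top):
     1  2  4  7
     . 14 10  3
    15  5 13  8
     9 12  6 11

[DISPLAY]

                                                
                            ┏━━━━━━━━━━━━━━━━━━━
                            ┃ Terminal          
                            ┠───────────────────
                            ┃$ ls -la           
 ┏━━━━━━━━━━━━━━━━━━━━━━━━━━┓drwxr-xr-x  1 user 
 ┃ SlidingPuzzle            ┃-rw-r--r--  1 user 
 ┠──────────────────────────┨-rw-r--r--  1 user 
 ┃┌────┬────┬────┬────┐     ┃drwxr-xr-x  1 user 
 ┃│  1 │  2 │  4 │  7 │     ┃-rw-r--r--  1 user 
 ┃├────┼────┼────┼────┤     ┃drwxr-xr-x  1 user 
 ┃│    │ 14 │ 10 │  3 │     ┃-rw-r--r--  1 user 
 ┃├────┼────┼────┼────┤     ┃-rw-r--r--  1 user 
 ┃│ 15 │  5 │ 13 │  8 │     ┃$ wc data.csv      
 ┃├────┼────┼────┼────┤     ┃  363  481 3552 dat
 ┗━━━━━━━━━━━━━━━━━━━━━━━━━━┛$ █                
                            ┃                   
                            ┃                   
                            ┃                   
                            ┗━━━━━━━━━━━━━━━━━━━
                                                


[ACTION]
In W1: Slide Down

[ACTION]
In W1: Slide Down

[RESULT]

                                                
                            ┏━━━━━━━━━━━━━━━━━━━
                            ┃ Terminal          
                            ┠───────────────────
                            ┃$ ls -la           
 ┏━━━━━━━━━━━━━━━━━━━━━━━━━━┓drwxr-xr-x  1 user 
 ┃ SlidingPuzzle            ┃-rw-r--r--  1 user 
 ┠──────────────────────────┨-rw-r--r--  1 user 
 ┃┌────┬────┬────┬────┐     ┃drwxr-xr-x  1 user 
 ┃│    │  2 │  4 │  7 │     ┃-rw-r--r--  1 user 
 ┃├────┼────┼────┼────┤     ┃drwxr-xr-x  1 user 
 ┃│  1 │ 14 │ 10 │  3 │     ┃-rw-r--r--  1 user 
 ┃├────┼────┼────┼────┤     ┃-rw-r--r--  1 user 
 ┃│ 15 │  5 │ 13 │  8 │     ┃$ wc data.csv      
 ┃├────┼────┼────┼────┤     ┃  363  481 3552 dat
 ┗━━━━━━━━━━━━━━━━━━━━━━━━━━┛$ █                
                            ┃                   
                            ┃                   
                            ┃                   
                            ┗━━━━━━━━━━━━━━━━━━━
                                                


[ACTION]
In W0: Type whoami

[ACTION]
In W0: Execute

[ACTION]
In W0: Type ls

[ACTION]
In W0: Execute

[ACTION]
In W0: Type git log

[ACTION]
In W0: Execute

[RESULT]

                                                
                            ┏━━━━━━━━━━━━━━━━━━━
                            ┃ Terminal          
                            ┠───────────────────
                            ┃drwxr-xr-x  1 user 
 ┏━━━━━━━━━━━━━━━━━━━━━━━━━━┓-rw-r--r--  1 user 
 ┃ SlidingPuzzle            ┃drwxr-xr-x  1 user 
 ┠──────────────────────────┨-rw-r--r--  1 user 
 ┃┌────┬────┬────┬────┐     ┃-rw-r--r--  1 user 
 ┃│    │  2 │  4 │  7 │     ┃$ wc data.csv      
 ┃├────┼────┼────┼────┤     ┃  363  481 3552 dat
 ┃│  1 │ 14 │ 10 │  3 │     ┃$ whoami           
 ┃├────┼────┼────┼────┤     ┃alice              
 ┃│ 15 │  5 │ 13 │  8 │     ┃$ ls               
 ┃├────┼────┼────┼────┤     ┃Makefile  docs/  se
 ┗━━━━━━━━━━━━━━━━━━━━━━━━━━┛$ git log          
                            ┃c6bc8f4 Add feature
                            ┃6acbb76 Refactor   
                            ┃$ █                
                            ┗━━━━━━━━━━━━━━━━━━━
                                                


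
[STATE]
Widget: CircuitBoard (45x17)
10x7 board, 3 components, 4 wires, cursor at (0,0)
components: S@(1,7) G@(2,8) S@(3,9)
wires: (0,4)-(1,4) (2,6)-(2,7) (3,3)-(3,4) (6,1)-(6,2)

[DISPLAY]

   0 1 2 3 4 5 6 7 8 9                       
0  [.]              ·                        
                    │                        
1                   ·           S            
                                             
2                           · ─ ·   G        
                                             
3               · ─ ·                   S    
                                             
4                                            
                                             
5                                            
                                             
6       · ─ ·                                
Cursor: (0,0)                                
                                             
                                             


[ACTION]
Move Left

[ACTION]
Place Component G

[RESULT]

   0 1 2 3 4 5 6 7 8 9                       
0  [G]              ·                        
                    │                        
1                   ·           S            
                                             
2                           · ─ ·   G        
                                             
3               · ─ ·                   S    
                                             
4                                            
                                             
5                                            
                                             
6       · ─ ·                                
Cursor: (0,0)                                
                                             
                                             


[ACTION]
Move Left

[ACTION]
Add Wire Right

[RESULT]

   0 1 2 3 4 5 6 7 8 9                       
0  [G]─ ·           ·                        
                    │                        
1                   ·           S            
                                             
2                           · ─ ·   G        
                                             
3               · ─ ·                   S    
                                             
4                                            
                                             
5                                            
                                             
6       · ─ ·                                
Cursor: (0,0)                                
                                             
                                             


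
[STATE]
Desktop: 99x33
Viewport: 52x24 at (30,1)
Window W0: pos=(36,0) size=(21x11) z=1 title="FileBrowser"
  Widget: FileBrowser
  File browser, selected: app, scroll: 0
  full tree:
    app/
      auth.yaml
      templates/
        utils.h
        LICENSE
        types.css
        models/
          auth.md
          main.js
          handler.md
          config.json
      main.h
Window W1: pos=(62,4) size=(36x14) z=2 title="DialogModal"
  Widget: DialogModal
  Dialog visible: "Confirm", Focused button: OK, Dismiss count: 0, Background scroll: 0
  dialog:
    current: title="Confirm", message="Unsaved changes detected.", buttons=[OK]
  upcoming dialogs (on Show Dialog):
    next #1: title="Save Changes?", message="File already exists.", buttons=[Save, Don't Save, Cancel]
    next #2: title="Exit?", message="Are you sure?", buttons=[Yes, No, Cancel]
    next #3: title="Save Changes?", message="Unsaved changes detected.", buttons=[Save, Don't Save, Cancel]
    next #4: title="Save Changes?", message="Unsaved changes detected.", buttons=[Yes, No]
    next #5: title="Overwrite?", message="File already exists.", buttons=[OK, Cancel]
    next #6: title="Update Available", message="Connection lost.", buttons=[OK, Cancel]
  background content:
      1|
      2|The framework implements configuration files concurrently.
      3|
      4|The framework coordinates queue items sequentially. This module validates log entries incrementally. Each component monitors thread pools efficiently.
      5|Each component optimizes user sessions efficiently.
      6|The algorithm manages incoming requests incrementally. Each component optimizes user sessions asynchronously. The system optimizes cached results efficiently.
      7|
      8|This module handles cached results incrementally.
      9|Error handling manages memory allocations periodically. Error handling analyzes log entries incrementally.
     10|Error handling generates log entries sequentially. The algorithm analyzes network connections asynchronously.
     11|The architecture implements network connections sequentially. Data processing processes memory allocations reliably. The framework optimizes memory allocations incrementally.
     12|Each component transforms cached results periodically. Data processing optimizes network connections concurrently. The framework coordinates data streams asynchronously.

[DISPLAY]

      ┃ FileBrowser       ┃                         
      ┠───────────────────┨                         
      ┃> [-] app/         ┃                         
      ┃    auth.yaml      ┃     ┏━━━━━━━━━━━━━━━━━━━
      ┃    [+] templates/ ┃     ┃ DialogModal       
      ┃    main.h         ┃     ┠───────────────────
      ┃                   ┃     ┃                   
      ┃                   ┃     ┃The framework imple
      ┃                   ┃     ┃  ┌────────────────
      ┗━━━━━━━━━━━━━━━━━━━┛     ┃Th│          Confir
                                ┃Ea│ Unsaved changes
                                ┃Th│            [OK]
                                ┃  └────────────────
                                ┃This module handles
                                ┃Error handling mana
                                ┃Error handling gene
                                ┗━━━━━━━━━━━━━━━━━━━
                                                    
                                                    
                                                    
                                                    
                                                    
                                                    
                                                    


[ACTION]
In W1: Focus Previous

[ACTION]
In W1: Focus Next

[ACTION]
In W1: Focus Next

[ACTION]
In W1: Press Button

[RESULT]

      ┃ FileBrowser       ┃                         
      ┠───────────────────┨                         
      ┃> [-] app/         ┃                         
      ┃    auth.yaml      ┃     ┏━━━━━━━━━━━━━━━━━━━
      ┃    [+] templates/ ┃     ┃ DialogModal       
      ┃    main.h         ┃     ┠───────────────────
      ┃                   ┃     ┃                   
      ┃                   ┃     ┃The framework imple
      ┃                   ┃     ┃                   
      ┗━━━━━━━━━━━━━━━━━━━┛     ┃The framework coord
                                ┃Each component opti
                                ┃The algorithm manag
                                ┃                   
                                ┃This module handles
                                ┃Error handling mana
                                ┃Error handling gene
                                ┗━━━━━━━━━━━━━━━━━━━
                                                    
                                                    
                                                    
                                                    
                                                    
                                                    
                                                    


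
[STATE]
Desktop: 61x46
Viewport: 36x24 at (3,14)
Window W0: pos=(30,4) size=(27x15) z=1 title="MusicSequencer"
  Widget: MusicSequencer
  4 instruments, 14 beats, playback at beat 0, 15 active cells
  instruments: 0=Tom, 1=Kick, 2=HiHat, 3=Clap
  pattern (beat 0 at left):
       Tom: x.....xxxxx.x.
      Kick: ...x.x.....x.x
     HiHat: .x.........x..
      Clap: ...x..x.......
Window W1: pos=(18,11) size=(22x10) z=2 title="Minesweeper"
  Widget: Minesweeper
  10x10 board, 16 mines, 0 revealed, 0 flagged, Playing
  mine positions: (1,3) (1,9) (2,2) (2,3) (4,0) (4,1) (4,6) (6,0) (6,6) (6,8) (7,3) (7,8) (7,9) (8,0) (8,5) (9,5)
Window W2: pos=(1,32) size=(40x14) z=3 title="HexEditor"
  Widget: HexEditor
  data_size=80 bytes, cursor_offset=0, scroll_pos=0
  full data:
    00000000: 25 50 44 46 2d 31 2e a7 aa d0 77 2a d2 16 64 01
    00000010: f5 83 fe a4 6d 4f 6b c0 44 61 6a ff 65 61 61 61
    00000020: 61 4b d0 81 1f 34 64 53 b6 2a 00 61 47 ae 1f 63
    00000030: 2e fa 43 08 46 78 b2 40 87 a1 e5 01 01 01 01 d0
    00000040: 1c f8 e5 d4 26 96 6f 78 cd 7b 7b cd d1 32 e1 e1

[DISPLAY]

               ┃■■■■■■■■■■          
               ┃■■■■■■■■■■          
               ┃■■■■■■■■■■          
               ┃■■■■■■■■■■          
               ┃■■■■■■■■■■          
               ┃■■■■■■■■■■          
               ┗━━━━━━━━━━━━━━━━━━━━
                                    
                                    
                                    
                                    
                                    
                                    
                                    
                                    
                                    
                                    
                                    
━━━━━━━━━━━━━━━━━━━━━━━━━━━━━━━━━━━━
HexEditor                           
────────────────────────────────────
0000000  25 50 44 46 2d 31 2e a7  aa
0000010  f5 83 fe a4 6d 4f 6b c0  44
0000020  61 4b d0 81 1f 34 64 53  b6


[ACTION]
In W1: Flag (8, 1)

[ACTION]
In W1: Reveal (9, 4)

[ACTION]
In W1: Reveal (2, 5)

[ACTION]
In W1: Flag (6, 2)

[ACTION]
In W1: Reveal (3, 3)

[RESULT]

               ┃■■■■1   1■          
               ┃■■■■2   1■          
               ┃■■■■2   11          
               ┃■■■21111            
               ┃■■■■■■■1            
               ┃■■■■■■■311          
               ┗━━━━━━━━━━━━━━━━━━━━
                                    
                                    
                                    
                                    
                                    
                                    
                                    
                                    
                                    
                                    
                                    
━━━━━━━━━━━━━━━━━━━━━━━━━━━━━━━━━━━━
HexEditor                           
────────────────────────────────────
0000000  25 50 44 46 2d 31 2e a7  aa
0000010  f5 83 fe a4 6d 4f 6b c0  44
0000020  61 4b d0 81 1f 34 64 53  b6


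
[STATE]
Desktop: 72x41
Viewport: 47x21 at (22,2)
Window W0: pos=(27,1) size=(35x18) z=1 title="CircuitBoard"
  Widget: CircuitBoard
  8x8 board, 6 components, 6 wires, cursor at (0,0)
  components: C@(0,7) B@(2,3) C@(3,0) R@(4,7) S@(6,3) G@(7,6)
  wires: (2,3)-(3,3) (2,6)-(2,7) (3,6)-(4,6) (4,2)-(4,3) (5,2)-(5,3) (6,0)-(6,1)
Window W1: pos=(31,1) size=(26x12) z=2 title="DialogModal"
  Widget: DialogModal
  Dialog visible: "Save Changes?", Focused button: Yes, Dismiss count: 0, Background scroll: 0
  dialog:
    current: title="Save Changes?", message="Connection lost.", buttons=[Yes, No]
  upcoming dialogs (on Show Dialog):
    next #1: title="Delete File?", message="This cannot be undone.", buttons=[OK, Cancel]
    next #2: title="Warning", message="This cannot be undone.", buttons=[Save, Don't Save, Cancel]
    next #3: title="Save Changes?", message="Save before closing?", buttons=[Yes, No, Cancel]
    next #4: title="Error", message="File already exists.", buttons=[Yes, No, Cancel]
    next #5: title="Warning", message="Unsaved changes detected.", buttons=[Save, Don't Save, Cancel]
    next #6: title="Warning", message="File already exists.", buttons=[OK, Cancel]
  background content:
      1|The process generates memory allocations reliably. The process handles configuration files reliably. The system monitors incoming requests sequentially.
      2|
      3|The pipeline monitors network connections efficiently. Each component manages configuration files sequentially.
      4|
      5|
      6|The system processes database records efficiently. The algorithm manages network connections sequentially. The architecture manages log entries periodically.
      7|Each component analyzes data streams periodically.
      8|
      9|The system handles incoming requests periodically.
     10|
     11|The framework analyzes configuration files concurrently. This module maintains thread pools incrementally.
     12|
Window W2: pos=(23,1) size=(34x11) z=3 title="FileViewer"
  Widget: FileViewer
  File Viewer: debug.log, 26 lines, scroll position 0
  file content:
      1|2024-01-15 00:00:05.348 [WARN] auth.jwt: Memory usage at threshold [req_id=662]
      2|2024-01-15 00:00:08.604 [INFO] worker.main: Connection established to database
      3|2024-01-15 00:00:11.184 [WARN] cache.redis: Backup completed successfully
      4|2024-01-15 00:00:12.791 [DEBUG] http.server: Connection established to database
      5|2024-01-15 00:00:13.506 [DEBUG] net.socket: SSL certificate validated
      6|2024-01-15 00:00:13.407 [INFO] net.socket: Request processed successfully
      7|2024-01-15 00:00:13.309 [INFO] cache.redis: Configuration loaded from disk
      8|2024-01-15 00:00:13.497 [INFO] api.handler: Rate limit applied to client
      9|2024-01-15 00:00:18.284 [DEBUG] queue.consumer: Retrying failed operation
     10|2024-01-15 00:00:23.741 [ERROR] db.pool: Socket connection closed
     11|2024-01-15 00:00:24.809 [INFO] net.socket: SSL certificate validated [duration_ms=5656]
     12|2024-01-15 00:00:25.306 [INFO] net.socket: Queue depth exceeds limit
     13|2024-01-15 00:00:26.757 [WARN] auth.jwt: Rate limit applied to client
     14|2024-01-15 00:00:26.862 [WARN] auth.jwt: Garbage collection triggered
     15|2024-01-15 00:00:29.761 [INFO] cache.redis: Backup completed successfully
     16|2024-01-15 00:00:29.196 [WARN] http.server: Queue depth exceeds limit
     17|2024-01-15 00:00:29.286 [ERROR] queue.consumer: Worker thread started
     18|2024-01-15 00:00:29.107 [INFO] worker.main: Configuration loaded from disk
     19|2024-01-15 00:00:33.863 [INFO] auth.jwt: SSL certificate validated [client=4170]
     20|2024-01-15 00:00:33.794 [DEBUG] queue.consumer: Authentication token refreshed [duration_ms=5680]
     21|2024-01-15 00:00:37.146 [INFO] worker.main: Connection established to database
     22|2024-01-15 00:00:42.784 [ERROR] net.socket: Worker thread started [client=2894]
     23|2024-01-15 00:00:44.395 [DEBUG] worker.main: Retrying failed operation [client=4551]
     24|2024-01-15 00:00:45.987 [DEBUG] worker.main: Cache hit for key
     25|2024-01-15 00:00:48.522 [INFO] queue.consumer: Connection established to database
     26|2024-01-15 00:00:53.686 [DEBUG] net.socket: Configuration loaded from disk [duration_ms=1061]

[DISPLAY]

 ┃ FileViewer                     ┃    ┃       
 ┠────────────────────────────────┨────┨       
 ┃2024-01-15 00:00:05.348 [WARN] ▲┃    ┃       
 ┃2024-01-15 00:00:08.604 [INFO] █┃   C┃       
 ┃2024-01-15 00:00:11.184 [WARN] ░┃    ┃       
 ┃2024-01-15 00:00:12.791 [DEBUG]░┃    ┃       
 ┃2024-01-15 00:00:13.506 [DEBUG]░┃    ┃       
 ┃2024-01-15 00:00:13.407 [INFO] ░┃ ─ ·┃       
 ┃2024-01-15 00:00:13.309 [INFO] ▼┃    ┃       
 ┗━━━━━━━━━━━━━━━━━━━━━━━━━━━━━━━━┛    ┃       
     ┃   ┗━━━━━━━━━━━━━━━━━━━━━━━━┛    ┃       
     ┃4           · ─ ·           ·   R┃       
     ┃                                 ┃       
     ┃5           · ─ ·                ┃       
     ┃                                 ┃       
     ┃6   · ─ ·       S                ┃       
     ┗━━━━━━━━━━━━━━━━━━━━━━━━━━━━━━━━━┛       
                                               
                                               
                                               
                                               


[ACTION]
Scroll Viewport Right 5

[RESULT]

FileViewer                     ┃    ┃          
───────────────────────────────┨────┨          
024-01-15 00:00:05.348 [WARN] ▲┃    ┃          
024-01-15 00:00:08.604 [INFO] █┃   C┃          
024-01-15 00:00:11.184 [WARN] ░┃    ┃          
024-01-15 00:00:12.791 [DEBUG]░┃    ┃          
024-01-15 00:00:13.506 [DEBUG]░┃    ┃          
024-01-15 00:00:13.407 [INFO] ░┃ ─ ·┃          
024-01-15 00:00:13.309 [INFO] ▼┃    ┃          
━━━━━━━━━━━━━━━━━━━━━━━━━━━━━━━┛    ┃          
  ┃   ┗━━━━━━━━━━━━━━━━━━━━━━━━┛    ┃          
  ┃4           · ─ ·           ·   R┃          
  ┃                                 ┃          
  ┃5           · ─ ·                ┃          
  ┃                                 ┃          
  ┃6   · ─ ·       S                ┃          
  ┗━━━━━━━━━━━━━━━━━━━━━━━━━━━━━━━━━┛          
                                               
                                               
                                               
                                               


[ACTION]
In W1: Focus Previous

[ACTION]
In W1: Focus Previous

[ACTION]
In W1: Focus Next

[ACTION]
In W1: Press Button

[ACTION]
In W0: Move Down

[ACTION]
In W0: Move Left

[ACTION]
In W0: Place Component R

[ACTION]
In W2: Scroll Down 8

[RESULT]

FileViewer                     ┃    ┃          
───────────────────────────────┨────┨          
024-01-15 00:00:18.284 [DEBUG]▲┃    ┃          
024-01-15 00:00:23.741 [ERROR]░┃   C┃          
024-01-15 00:00:24.809 [INFO] ░┃    ┃          
024-01-15 00:00:25.306 [INFO] █┃    ┃          
024-01-15 00:00:26.757 [WARN] ░┃    ┃          
024-01-15 00:00:26.862 [WARN] ░┃ ─ ·┃          
024-01-15 00:00:29.761 [INFO] ▼┃    ┃          
━━━━━━━━━━━━━━━━━━━━━━━━━━━━━━━┛    ┃          
  ┃   ┗━━━━━━━━━━━━━━━━━━━━━━━━┛    ┃          
  ┃4           · ─ ·           ·   R┃          
  ┃                                 ┃          
  ┃5           · ─ ·                ┃          
  ┃                                 ┃          
  ┃6   · ─ ·       S                ┃          
  ┗━━━━━━━━━━━━━━━━━━━━━━━━━━━━━━━━━┛          
                                               
                                               
                                               
                                               


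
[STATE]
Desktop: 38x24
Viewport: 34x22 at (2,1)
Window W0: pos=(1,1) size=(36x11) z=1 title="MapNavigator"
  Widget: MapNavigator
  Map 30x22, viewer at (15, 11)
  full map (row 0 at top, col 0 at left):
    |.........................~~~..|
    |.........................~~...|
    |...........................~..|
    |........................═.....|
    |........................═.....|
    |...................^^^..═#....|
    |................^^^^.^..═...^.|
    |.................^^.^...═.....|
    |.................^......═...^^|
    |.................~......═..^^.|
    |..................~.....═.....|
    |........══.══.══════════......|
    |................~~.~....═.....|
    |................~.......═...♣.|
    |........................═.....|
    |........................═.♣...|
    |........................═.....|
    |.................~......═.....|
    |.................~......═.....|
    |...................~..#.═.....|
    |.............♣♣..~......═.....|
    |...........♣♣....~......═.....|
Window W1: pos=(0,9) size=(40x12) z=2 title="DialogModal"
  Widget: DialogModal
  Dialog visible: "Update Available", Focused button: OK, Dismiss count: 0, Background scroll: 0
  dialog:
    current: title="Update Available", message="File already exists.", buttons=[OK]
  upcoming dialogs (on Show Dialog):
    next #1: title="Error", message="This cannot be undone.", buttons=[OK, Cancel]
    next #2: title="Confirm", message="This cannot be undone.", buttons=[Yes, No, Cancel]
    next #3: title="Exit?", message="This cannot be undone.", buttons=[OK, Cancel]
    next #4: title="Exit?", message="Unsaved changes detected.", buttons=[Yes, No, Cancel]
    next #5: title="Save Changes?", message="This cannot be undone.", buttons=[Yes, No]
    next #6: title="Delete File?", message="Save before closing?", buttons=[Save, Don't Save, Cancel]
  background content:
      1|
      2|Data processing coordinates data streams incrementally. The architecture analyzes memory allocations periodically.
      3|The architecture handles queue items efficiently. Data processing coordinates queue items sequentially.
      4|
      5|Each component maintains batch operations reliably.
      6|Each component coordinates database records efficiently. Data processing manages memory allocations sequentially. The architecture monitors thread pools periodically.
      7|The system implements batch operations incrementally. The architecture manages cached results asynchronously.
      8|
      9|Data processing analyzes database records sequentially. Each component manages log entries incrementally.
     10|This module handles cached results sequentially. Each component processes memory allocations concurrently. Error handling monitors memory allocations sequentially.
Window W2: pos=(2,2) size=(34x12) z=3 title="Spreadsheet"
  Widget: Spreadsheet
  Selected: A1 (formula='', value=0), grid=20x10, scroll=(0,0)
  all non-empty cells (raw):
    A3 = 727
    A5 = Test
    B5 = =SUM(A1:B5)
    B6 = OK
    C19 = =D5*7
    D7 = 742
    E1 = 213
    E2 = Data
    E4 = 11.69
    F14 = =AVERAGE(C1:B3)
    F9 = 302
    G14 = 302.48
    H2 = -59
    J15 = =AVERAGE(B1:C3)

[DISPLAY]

━━━━━━━━━━━━━━━━━━━━━━━━━━━━━━━━━━
┏━━━━━━━━━━━━━━━━━━━━━━━━━━━━━━━━┓
┃ Spreadsheet                    ┃
┠────────────────────────────────┨
┃A1:                             ┃
┃       A       B       C       D┃
┃--------------------------------┃
┃  1      [0]       0       0    ┃
┃  2        0       0       0    ┃
┃  3      727       0       0    ┃
┃  4        0       0       0    ┃
┃  5 Test    #CIRC!         0    ┃
┗━━━━━━━━━━━━━━━━━━━━━━━━━━━━━━━━┛
he arc│   Update Available   │item
      │ File already exists. │    
ach co│         [OK]         │oper
ach co└──────────────────────┘base
he system implements batch operati
                                  
━━━━━━━━━━━━━━━━━━━━━━━━━━━━━━━━━━
                                  
                                  


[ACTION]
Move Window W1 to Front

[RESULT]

━━━━━━━━━━━━━━━━━━━━━━━━━━━━━━━━━━
┏━━━━━━━━━━━━━━━━━━━━━━━━━━━━━━━━┓
┃ Spreadsheet                    ┃
┠────────────────────────────────┨
┃A1:                             ┃
┃       A       B       C       D┃
┃--------------------------------┃
┃  1      [0]       0       0    ┃
━━━━━━━━━━━━━━━━━━━━━━━━━━━━━━━━━━
DialogModal                       
──────────────────────────────────
                                  
ata pr┌──────────────────────┐a st
he arc│   Update Available   │item
      │ File already exists. │    
ach co│         [OK]         │oper
ach co└──────────────────────┘base
he system implements batch operati
                                  
━━━━━━━━━━━━━━━━━━━━━━━━━━━━━━━━━━
                                  
                                  


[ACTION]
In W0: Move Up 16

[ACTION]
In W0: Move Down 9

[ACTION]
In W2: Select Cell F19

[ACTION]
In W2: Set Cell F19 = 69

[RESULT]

━━━━━━━━━━━━━━━━━━━━━━━━━━━━━━━━━━
┏━━━━━━━━━━━━━━━━━━━━━━━━━━━━━━━━┓
┃ Spreadsheet                    ┃
┠────────────────────────────────┨
┃F19: 69                         ┃
┃       A       B       C       D┃
┃--------------------------------┃
┃  1        0       0       0    ┃
━━━━━━━━━━━━━━━━━━━━━━━━━━━━━━━━━━
DialogModal                       
──────────────────────────────────
                                  
ata pr┌──────────────────────┐a st
he arc│   Update Available   │item
      │ File already exists. │    
ach co│         [OK]         │oper
ach co└──────────────────────┘base
he system implements batch operati
                                  
━━━━━━━━━━━━━━━━━━━━━━━━━━━━━━━━━━
                                  
                                  
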